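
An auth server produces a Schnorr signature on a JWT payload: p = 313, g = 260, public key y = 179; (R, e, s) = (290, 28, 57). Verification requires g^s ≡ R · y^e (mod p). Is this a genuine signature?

forged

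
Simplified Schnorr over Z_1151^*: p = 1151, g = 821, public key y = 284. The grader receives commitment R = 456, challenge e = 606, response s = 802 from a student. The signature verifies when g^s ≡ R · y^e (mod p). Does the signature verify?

g^s mod p:
821^2 = 674041 ≡ 706
821^4 ≡ 706^2 = 498436 ≡ 53
821^8 ≡ 53^2 = 2809 ≡ 507
821^16 ≡ 507^2 = 257049 ≡ 376
821^32 ≡ 376^2 = 141376 ≡ 954
821^64 ≡ 954^2 = 910116 ≡ 826
821^128 ≡ 826^2 = 682276 ≡ 884
821^256 ≡ 884^2 = 781456 ≡ 1078
821^512 ≡ 1078^2 = 1162084 ≡ 725
802 = 512 + 256 + 32 + 2, so 821^802 ≡ 725·1078·954·706 ≡ 516 (mod 1151)
R · y^e mod p:
284^2 = 80656 ≡ 86
284^4 ≡ 86^2 = 7396 ≡ 490
284^8 ≡ 490^2 = 240100 ≡ 692
284^16 ≡ 692^2 = 478864 ≡ 48
284^32 ≡ 48^2 = 2304 ≡ 2
284^64 ≡ 2^2 = 4
284^128 ≡ 4^2 = 16
284^256 ≡ 16^2 = 256
284^512 ≡ 256^2 = 65536 ≡ 1080
606 = 512 + 64 + 16 + 8 + 4 + 2, so 284^606 ≡ 1080·4·48·692·490·86 ≡ 154 (mod 1151)
456·154 = 70224 ≡ 13 (mod 1151)
516 ≠ 13; the check fails.

does not verify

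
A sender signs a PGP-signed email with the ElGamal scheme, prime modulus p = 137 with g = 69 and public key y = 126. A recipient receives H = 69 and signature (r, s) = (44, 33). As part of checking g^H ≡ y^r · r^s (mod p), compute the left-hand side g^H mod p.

69

Squares mod 137: 69^1≡69, 69^2≡103, 69^4≡60, 69^8≡38, 69^16≡74, 69^32≡133, 69^64≡16
69 = 64 + 4 + 1, so 69^69 ≡ 16·60·69 ≡ 69 (mod 137)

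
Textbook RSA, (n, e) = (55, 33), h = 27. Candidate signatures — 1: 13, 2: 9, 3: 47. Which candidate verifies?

3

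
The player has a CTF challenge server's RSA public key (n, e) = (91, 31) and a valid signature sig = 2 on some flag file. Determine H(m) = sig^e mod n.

37

sig^2 ≡ 2^2 = 4
sig^4 ≡ 4^2 = 16
sig^8 ≡ 16^2 = 256 ≡ 74
sig^16 ≡ 74^2 = 5476 ≡ 16
31 = 16 + 8 + 4 + 2 + 1, so sig^31 ≡ 16·74·16·4·2 ≡ 37 (mod 91)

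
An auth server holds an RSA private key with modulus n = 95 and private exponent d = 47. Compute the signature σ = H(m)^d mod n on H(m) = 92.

Squares mod 95: (H(m))^1≡92, (H(m))^2≡9, (H(m))^4≡81, (H(m))^8≡6, (H(m))^16≡36, (H(m))^32≡61
47 = 32 + 8 + 4 + 2 + 1, so (H(m))^47 ≡ 61·6·81·9·92 ≡ 28 (mod 95)

28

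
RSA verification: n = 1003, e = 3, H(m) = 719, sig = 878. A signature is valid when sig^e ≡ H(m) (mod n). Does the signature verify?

Squares mod 1003: sig^1≡878, sig^2≡580
3 = 2 + 1, so sig^3 ≡ 580·878 ≡ 719 (mod 1003)
719 = H(m), so the signature checks out.

verifies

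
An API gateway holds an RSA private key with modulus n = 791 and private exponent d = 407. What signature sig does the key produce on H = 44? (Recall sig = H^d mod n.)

H^2 ≡ 44^2 = 1936 ≡ 354
H^4 ≡ 354^2 = 125316 ≡ 338
H^8 ≡ 338^2 = 114244 ≡ 340
H^16 ≡ 340^2 = 115600 ≡ 114
H^32 ≡ 114^2 = 12996 ≡ 340
H^64 ≡ 340^2 = 115600 ≡ 114
H^128 ≡ 114^2 = 12996 ≡ 340
H^256 ≡ 340^2 = 115600 ≡ 114
407 = 256 + 128 + 16 + 4 + 2 + 1, so H^407 ≡ 114·340·114·338·354·44 ≡ 18 (mod 791)

18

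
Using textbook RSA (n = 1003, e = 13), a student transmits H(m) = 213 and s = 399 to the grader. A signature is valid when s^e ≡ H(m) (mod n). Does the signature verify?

Squares mod 1003: s^1≡399, s^2≡727, s^4≡951, s^8≡698
13 = 8 + 4 + 1, so s^13 ≡ 698·951·399 ≡ 213 (mod 1003)
s^13 mod 1003 = 213 matches H(m).

verifies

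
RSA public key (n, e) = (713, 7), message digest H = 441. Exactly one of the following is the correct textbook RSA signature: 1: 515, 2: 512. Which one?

1

Candidate 1: 515^2 = 265225 ≡ 702; 515^4 ≡ 702^2 = 492804 ≡ 121; 7 = 4 + 2 + 1, so 515^7 ≡ 121·702·515 ≡ 441 (mod 713)
  → matches H = 441
Candidate 2: 512^2 = 262144 ≡ 473; 512^4 ≡ 473^2 = 223729 ≡ 560; 7 = 4 + 2 + 1, so 512^7 ≡ 560·473·512 ≡ 256 (mod 713)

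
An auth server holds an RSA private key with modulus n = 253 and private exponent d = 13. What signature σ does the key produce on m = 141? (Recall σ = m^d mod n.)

m^13 mod 253 = 124

124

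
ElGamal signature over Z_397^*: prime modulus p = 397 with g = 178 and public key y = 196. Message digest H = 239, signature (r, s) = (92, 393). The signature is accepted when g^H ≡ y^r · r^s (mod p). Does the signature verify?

Left side g^H mod p:
178^2 = 31684 ≡ 321
178^4 ≡ 321^2 = 103041 ≡ 218
178^8 ≡ 218^2 = 47524 ≡ 281
178^16 ≡ 281^2 = 78961 ≡ 355
178^32 ≡ 355^2 = 126025 ≡ 176
178^64 ≡ 176^2 = 30976 ≡ 10
178^128 ≡ 10^2 = 100
239 = 128 + 64 + 32 + 8 + 4 + 2 + 1, so 178^239 ≡ 100·10·176·281·218·321·178 ≡ 90 (mod 397)
Right side y^r · r^s mod p:
196^2 = 38416 ≡ 304
196^4 ≡ 304^2 = 92416 ≡ 312
196^8 ≡ 312^2 = 97344 ≡ 79
196^16 ≡ 79^2 = 6241 ≡ 286
196^32 ≡ 286^2 = 81796 ≡ 14
196^64 ≡ 14^2 = 196
92 = 64 + 16 + 8 + 4, so 196^92 ≡ 196·286·79·312 ≡ 304 (mod 397)
92^2 = 8464 ≡ 127
92^4 ≡ 127^2 = 16129 ≡ 249
92^8 ≡ 249^2 = 62001 ≡ 69
92^16 ≡ 69^2 = 4761 ≡ 394
92^32 ≡ 394^2 = 155236 ≡ 9
92^64 ≡ 9^2 = 81
92^128 ≡ 81^2 = 6561 ≡ 209
92^256 ≡ 209^2 = 43681 ≡ 11
393 = 256 + 128 + 8 + 1, so 92^393 ≡ 11·209·69·92 ≡ 332 (mod 397)
304·332 = 100928 ≡ 90 (mod 397)
90 ≡ 90 (mod 397), so the signature is genuine.

verifies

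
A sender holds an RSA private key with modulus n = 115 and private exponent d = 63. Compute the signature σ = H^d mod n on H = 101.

36

H^2 ≡ 101^2 = 10201 ≡ 81
H^4 ≡ 81^2 = 6561 ≡ 6
H^8 ≡ 6^2 = 36
H^16 ≡ 36^2 = 1296 ≡ 31
H^32 ≡ 31^2 = 961 ≡ 41
63 = 32 + 16 + 8 + 4 + 2 + 1, so H^63 ≡ 41·31·36·6·81·101 ≡ 36 (mod 115)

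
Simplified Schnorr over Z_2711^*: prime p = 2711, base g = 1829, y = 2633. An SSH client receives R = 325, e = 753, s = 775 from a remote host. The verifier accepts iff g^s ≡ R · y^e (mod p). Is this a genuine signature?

g^s mod p:
1829^2 = 3345241 ≡ 2578
1829^4 ≡ 2578^2 = 6646084 ≡ 1423
1829^8 ≡ 1423^2 = 2024929 ≡ 2523
1829^16 ≡ 2523^2 = 6365529 ≡ 101
1829^32 ≡ 101^2 = 10201 ≡ 2068
1829^64 ≡ 2068^2 = 4276624 ≡ 1377
1829^128 ≡ 1377^2 = 1896129 ≡ 1140
1829^256 ≡ 1140^2 = 1299600 ≡ 1031
1829^512 ≡ 1031^2 = 1062961 ≡ 249
775 = 512 + 256 + 4 + 2 + 1, so 1829^775 ≡ 249·1031·1423·2578·1829 ≡ 2621 (mod 2711)
R · y^e mod p:
2633^2 = 6932689 ≡ 662
2633^4 ≡ 662^2 = 438244 ≡ 1773
2633^8 ≡ 1773^2 = 3143529 ≡ 1480
2633^16 ≡ 1480^2 = 2190400 ≡ 2623
2633^32 ≡ 2623^2 = 6880129 ≡ 2322
2633^64 ≡ 2322^2 = 5391684 ≡ 2216
2633^128 ≡ 2216^2 = 4910656 ≡ 1035
2633^256 ≡ 1035^2 = 1071225 ≡ 380
2633^512 ≡ 380^2 = 144400 ≡ 717
753 = 512 + 128 + 64 + 32 + 16 + 1, so 2633^753 ≡ 717·1035·2216·2322·2623·2633 ≡ 959 (mod 2711)
325·959 = 311675 ≡ 2621 (mod 2711)
2621 ≡ 2621 (mod 2711); signature holds.

genuine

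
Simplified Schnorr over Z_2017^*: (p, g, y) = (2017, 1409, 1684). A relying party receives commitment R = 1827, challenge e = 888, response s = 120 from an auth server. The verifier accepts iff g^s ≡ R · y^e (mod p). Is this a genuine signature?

genuine

g^s mod p:
Squares mod 2017: 1409^1≡1409, 1409^2≡553, 1409^4≡1242, 1409^8≡1576, 1409^16≡849, 1409^32≡732, 1409^64≡1319
120 = 64 + 32 + 16 + 8, so 1409^120 ≡ 1319·732·849·1576 ≡ 1891 (mod 2017)
R · y^e mod p:
Squares mod 2017: 1684^1≡1684, 1684^2≡1971, 1684^4≡99, 1684^8≡1733, 1684^16≡1993, 1684^32≡576, 1684^64≡988, 1684^128≡1933, 1684^256≡1005, 1684^512≡1525
888 = 512 + 256 + 64 + 32 + 16 + 8, so 1684^888 ≡ 1525·1005·988·576·1993·1733 ≡ 765 (mod 2017)
1827·765 = 1397655 ≡ 1891 (mod 2017)
1891 ≡ 1891 (mod 2017); signature holds.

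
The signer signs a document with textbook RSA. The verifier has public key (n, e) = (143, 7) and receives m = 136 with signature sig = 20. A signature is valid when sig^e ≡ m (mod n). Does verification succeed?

passes

sig^2 ≡ 20^2 = 400 ≡ 114
sig^4 ≡ 114^2 = 12996 ≡ 126
7 = 4 + 2 + 1, so sig^7 ≡ 126·114·20 ≡ 136 (mod 143)
Since 136 equals the digest 136, verification succeeds.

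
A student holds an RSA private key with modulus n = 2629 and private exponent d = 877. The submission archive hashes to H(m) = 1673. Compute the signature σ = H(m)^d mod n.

(H(m))^2 ≡ 1673^2 = 2798929 ≡ 1673
(H(m))^4 ≡ 1673^2 = 2798929 ≡ 1673
(H(m))^8 ≡ 1673^2 = 2798929 ≡ 1673
(H(m))^16 ≡ 1673^2 = 2798929 ≡ 1673
(H(m))^32 ≡ 1673^2 = 2798929 ≡ 1673
(H(m))^64 ≡ 1673^2 = 2798929 ≡ 1673
(H(m))^128 ≡ 1673^2 = 2798929 ≡ 1673
(H(m))^256 ≡ 1673^2 = 2798929 ≡ 1673
(H(m))^512 ≡ 1673^2 = 2798929 ≡ 1673
877 = 512 + 256 + 64 + 32 + 8 + 4 + 1, so (H(m))^877 ≡ 1673·1673·1673·1673·1673·1673·1673 ≡ 1673 (mod 2629)

1673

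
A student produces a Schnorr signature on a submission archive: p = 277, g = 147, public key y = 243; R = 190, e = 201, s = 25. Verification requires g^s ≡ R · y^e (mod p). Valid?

yes

g^s mod p:
147^2 = 21609 ≡ 3
147^4 ≡ 3^2 = 9
147^8 ≡ 9^2 = 81
147^16 ≡ 81^2 = 6561 ≡ 190
25 = 16 + 8 + 1, so 147^25 ≡ 190·81·147 ≡ 71 (mod 277)
R · y^e mod p:
243^2 = 59049 ≡ 48
243^4 ≡ 48^2 = 2304 ≡ 88
243^8 ≡ 88^2 = 7744 ≡ 265
243^16 ≡ 265^2 = 70225 ≡ 144
243^32 ≡ 144^2 = 20736 ≡ 238
243^64 ≡ 238^2 = 56644 ≡ 136
243^128 ≡ 136^2 = 18496 ≡ 214
201 = 128 + 64 + 8 + 1, so 243^201 ≡ 214·136·265·243 ≡ 273 (mod 277)
190·273 = 51870 ≡ 71 (mod 277)
71 ≡ 71 (mod 277); signature holds.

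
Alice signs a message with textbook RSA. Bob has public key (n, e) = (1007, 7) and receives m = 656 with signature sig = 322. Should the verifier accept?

reject

sig^2 ≡ 322^2 = 103684 ≡ 970
sig^4 ≡ 970^2 = 940900 ≡ 362
7 = 4 + 2 + 1, so sig^7 ≡ 362·970·322 ≡ 113 (mod 1007)
113 ≠ 656, so verification fails.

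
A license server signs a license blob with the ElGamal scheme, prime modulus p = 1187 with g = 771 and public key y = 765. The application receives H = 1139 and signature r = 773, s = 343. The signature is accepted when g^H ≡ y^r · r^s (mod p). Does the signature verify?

Left side g^H mod p:
771^2 = 594441 ≡ 941
771^4 ≡ 941^2 = 885481 ≡ 1166
771^8 ≡ 1166^2 = 1359556 ≡ 441
771^16 ≡ 441^2 = 194481 ≡ 1000
771^32 ≡ 1000^2 = 1000000 ≡ 546
771^64 ≡ 546^2 = 298116 ≡ 179
771^128 ≡ 179^2 = 32041 ≡ 1179
771^256 ≡ 1179^2 = 1390041 ≡ 64
771^512 ≡ 64^2 = 4096 ≡ 535
771^1024 ≡ 535^2 = 286225 ≡ 158
1139 = 1024 + 64 + 32 + 16 + 2 + 1, so 771^1139 ≡ 158·179·546·1000·941·771 ≡ 733 (mod 1187)
Right side y^r · r^s mod p:
765^2 = 585225 ≡ 34
765^4 ≡ 34^2 = 1156
765^8 ≡ 1156^2 = 1336336 ≡ 961
765^16 ≡ 961^2 = 923521 ≡ 35
765^32 ≡ 35^2 = 1225 ≡ 38
765^64 ≡ 38^2 = 1444 ≡ 257
765^128 ≡ 257^2 = 66049 ≡ 764
765^256 ≡ 764^2 = 583696 ≡ 879
765^512 ≡ 879^2 = 772641 ≡ 1091
773 = 512 + 256 + 4 + 1, so 765^773 ≡ 1091·879·1156·765 ≡ 886 (mod 1187)
773^2 = 597529 ≡ 468
773^4 ≡ 468^2 = 219024 ≡ 616
773^8 ≡ 616^2 = 379456 ≡ 803
773^16 ≡ 803^2 = 644809 ≡ 268
773^32 ≡ 268^2 = 71824 ≡ 604
773^64 ≡ 604^2 = 364816 ≡ 407
773^128 ≡ 407^2 = 165649 ≡ 656
773^256 ≡ 656^2 = 430336 ≡ 642
343 = 256 + 64 + 16 + 4 + 2 + 1, so 773^343 ≡ 642·407·268·616·468·773 ≡ 1037 (mod 1187)
886·1037 = 918782 ≡ 44 (mod 1187)
733 ≠ 44, so verification fails.

does not verify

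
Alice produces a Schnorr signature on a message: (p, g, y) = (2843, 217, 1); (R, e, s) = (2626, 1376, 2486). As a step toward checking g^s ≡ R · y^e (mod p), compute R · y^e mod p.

2626

1^2 = 1
1^4 ≡ 1^2 = 1
1^8 ≡ 1^2 = 1
1^16 ≡ 1^2 = 1
1^32 ≡ 1^2 = 1
1^64 ≡ 1^2 = 1
1^128 ≡ 1^2 = 1
1^256 ≡ 1^2 = 1
1^512 ≡ 1^2 = 1
1^1024 ≡ 1^2 = 1
1376 = 1024 + 256 + 64 + 32, so 1^1376 ≡ 1·1·1·1 ≡ 1 (mod 2843)
R · y^e ≡ 2626·1 = 2626 ≡ 2626 (mod 2843)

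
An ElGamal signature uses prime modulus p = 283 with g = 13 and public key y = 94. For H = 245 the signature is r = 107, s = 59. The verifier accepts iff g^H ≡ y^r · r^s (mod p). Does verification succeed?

Left side g^H mod p:
13^2 = 169
13^4 ≡ 169^2 = 28561 ≡ 261
13^8 ≡ 261^2 = 68121 ≡ 201
13^16 ≡ 201^2 = 40401 ≡ 215
13^32 ≡ 215^2 = 46225 ≡ 96
13^64 ≡ 96^2 = 9216 ≡ 160
13^128 ≡ 160^2 = 25600 ≡ 130
245 = 128 + 64 + 32 + 16 + 4 + 1, so 13^245 ≡ 130·160·96·215·261·13 ≡ 113 (mod 283)
Right side y^r · r^s mod p:
94^2 = 8836 ≡ 63
94^4 ≡ 63^2 = 3969 ≡ 7
94^8 ≡ 7^2 = 49
94^16 ≡ 49^2 = 2401 ≡ 137
94^32 ≡ 137^2 = 18769 ≡ 91
94^64 ≡ 91^2 = 8281 ≡ 74
107 = 64 + 32 + 8 + 2 + 1, so 94^107 ≡ 74·91·49·63·94 ≡ 252 (mod 283)
107^2 = 11449 ≡ 129
107^4 ≡ 129^2 = 16641 ≡ 227
107^8 ≡ 227^2 = 51529 ≡ 23
107^16 ≡ 23^2 = 529 ≡ 246
107^32 ≡ 246^2 = 60516 ≡ 237
59 = 32 + 16 + 8 + 2 + 1, so 107^59 ≡ 237·246·23·129·107 ≡ 55 (mod 283)
252·55 = 13860 ≡ 276 (mod 283)
113 ≠ 276, so verification fails.

fails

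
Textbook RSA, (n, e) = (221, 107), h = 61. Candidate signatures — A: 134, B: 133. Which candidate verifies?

B

Candidate A: 134^2 = 17956 ≡ 55; 134^4 ≡ 55^2 = 3025 ≡ 152; 134^8 ≡ 152^2 = 23104 ≡ 120; 134^16 ≡ 120^2 = 14400 ≡ 35; 134^32 ≡ 35^2 = 1225 ≡ 120; 134^64 ≡ 120^2 = 14400 ≡ 35; 107 = 64 + 32 + 8 + 2 + 1, so 134^107 ≡ 35·120·120·55·134 ≡ 179 (mod 221)
Candidate B: 133^2 = 17689 ≡ 9; 133^4 ≡ 9^2 = 81; 133^8 ≡ 81^2 = 6561 ≡ 152; 133^16 ≡ 152^2 = 23104 ≡ 120; 133^32 ≡ 120^2 = 14400 ≡ 35; 133^64 ≡ 35^2 = 1225 ≡ 120; 107 = 64 + 32 + 8 + 2 + 1, so 133^107 ≡ 120·35·152·9·133 ≡ 61 (mod 221)
  → matches h = 61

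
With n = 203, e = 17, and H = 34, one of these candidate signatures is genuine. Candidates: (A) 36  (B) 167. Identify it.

B

Candidate A: Squares mod 203: 36^1≡36, 36^2≡78, 36^4≡197, 36^8≡36, 36^16≡78; 17 = 16 + 1, so 36^17 ≡ 78·36 ≡ 169 (mod 203)
Candidate B: Squares mod 203: 167^1≡167, 167^2≡78, 167^4≡197, 167^8≡36, 167^16≡78; 17 = 16 + 1, so 167^17 ≡ 78·167 ≡ 34 (mod 203)
  → matches H = 34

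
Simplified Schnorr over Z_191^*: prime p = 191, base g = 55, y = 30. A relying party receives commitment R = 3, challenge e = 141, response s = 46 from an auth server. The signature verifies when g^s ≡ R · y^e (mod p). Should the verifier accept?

reject

g^s mod p:
55^2 = 3025 ≡ 160
55^4 ≡ 160^2 = 25600 ≡ 6
55^8 ≡ 6^2 = 36
55^16 ≡ 36^2 = 1296 ≡ 150
55^32 ≡ 150^2 = 22500 ≡ 153
46 = 32 + 8 + 4 + 2, so 55^46 ≡ 153·36·6·160 ≡ 36 (mod 191)
R · y^e mod p:
30^2 = 900 ≡ 136
30^4 ≡ 136^2 = 18496 ≡ 160
30^8 ≡ 160^2 = 25600 ≡ 6
30^16 ≡ 6^2 = 36
30^32 ≡ 36^2 = 1296 ≡ 150
30^64 ≡ 150^2 = 22500 ≡ 153
30^128 ≡ 153^2 = 23409 ≡ 107
141 = 128 + 8 + 4 + 1, so 30^141 ≡ 107·6·160·30 ≡ 6 (mod 191)
3·6 = 18 ≡ 18 (mod 191)
36 ≠ 18; the check fails.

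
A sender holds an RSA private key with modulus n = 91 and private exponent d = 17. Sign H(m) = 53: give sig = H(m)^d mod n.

79

Squares mod 91: (H(m))^1≡53, (H(m))^2≡79, (H(m))^4≡53, (H(m))^8≡79, (H(m))^16≡53
17 = 16 + 1, so (H(m))^17 ≡ 53·53 ≡ 79 (mod 91)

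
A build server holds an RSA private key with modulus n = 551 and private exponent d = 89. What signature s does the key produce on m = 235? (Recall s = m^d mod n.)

11

m^2 ≡ 235^2 = 55225 ≡ 125
m^4 ≡ 125^2 = 15625 ≡ 197
m^8 ≡ 197^2 = 38809 ≡ 239
m^16 ≡ 239^2 = 57121 ≡ 368
m^32 ≡ 368^2 = 135424 ≡ 429
m^64 ≡ 429^2 = 184041 ≡ 7
89 = 64 + 16 + 8 + 1, so m^89 ≡ 7·368·239·235 ≡ 11 (mod 551)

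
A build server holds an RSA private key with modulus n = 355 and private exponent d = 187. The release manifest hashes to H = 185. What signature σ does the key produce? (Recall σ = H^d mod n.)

Squares mod 355: H^1≡185, H^2≡145, H^4≡80, H^8≡10, H^16≡100, H^32≡60, H^64≡50, H^128≡15
187 = 128 + 32 + 16 + 8 + 2 + 1, so H^187 ≡ 15·60·100·10·145·185 ≡ 90 (mod 355)

90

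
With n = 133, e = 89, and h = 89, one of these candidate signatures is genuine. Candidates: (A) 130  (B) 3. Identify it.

Candidate A: 130^89 mod 133 = 44
Candidate B: 3^89 mod 133 = 89
  → matches h = 89

B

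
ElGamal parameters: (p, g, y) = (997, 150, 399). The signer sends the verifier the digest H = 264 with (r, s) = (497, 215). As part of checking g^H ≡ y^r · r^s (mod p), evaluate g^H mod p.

119

Squares mod 997: 150^1≡150, 150^2≡566, 150^4≡319, 150^8≡67, 150^16≡501, 150^32≡754, 150^64≡226, 150^128≡229, 150^256≡597
264 = 256 + 8, so 150^264 ≡ 597·67 ≡ 119 (mod 997)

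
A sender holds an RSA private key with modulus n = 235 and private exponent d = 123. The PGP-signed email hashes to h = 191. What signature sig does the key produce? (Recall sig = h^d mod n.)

216

Squares mod 235: h^1≡191, h^2≡56, h^4≡81, h^8≡216, h^16≡126, h^32≡131, h^64≡6
123 = 64 + 32 + 16 + 8 + 2 + 1, so h^123 ≡ 6·131·126·216·56·191 ≡ 216 (mod 235)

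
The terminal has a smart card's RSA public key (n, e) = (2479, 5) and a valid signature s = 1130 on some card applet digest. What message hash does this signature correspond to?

Squares mod 2479: s^1≡1130, s^2≡215, s^4≡1603
5 = 4 + 1, so s^5 ≡ 1603·1130 ≡ 1720 (mod 2479)

1720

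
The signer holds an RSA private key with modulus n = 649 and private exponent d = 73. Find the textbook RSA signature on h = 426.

Squares mod 649: h^1≡426, h^2≡405, h^4≡477, h^8≡379, h^16≡212, h^32≡163, h^64≡609
73 = 64 + 8 + 1, so h^73 ≡ 609·379·426 ≡ 39 (mod 649)

39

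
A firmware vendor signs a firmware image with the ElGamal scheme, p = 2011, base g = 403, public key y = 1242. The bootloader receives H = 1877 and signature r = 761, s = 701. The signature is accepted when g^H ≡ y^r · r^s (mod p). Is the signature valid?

Left side g^H mod p:
403^2 = 162409 ≡ 1529
403^4 ≡ 1529^2 = 2337841 ≡ 1059
403^8 ≡ 1059^2 = 1121481 ≡ 1354
403^16 ≡ 1354^2 = 1833316 ≡ 1295
403^32 ≡ 1295^2 = 1677025 ≡ 1862
403^64 ≡ 1862^2 = 3467044 ≡ 80
403^128 ≡ 80^2 = 6400 ≡ 367
403^256 ≡ 367^2 = 134689 ≡ 1963
403^512 ≡ 1963^2 = 3853369 ≡ 293
403^1024 ≡ 293^2 = 85849 ≡ 1387
1877 = 1024 + 512 + 256 + 64 + 16 + 4 + 1, so 403^1877 ≡ 1387·293·1963·80·1295·1059·403 ≡ 1845 (mod 2011)
Right side y^r · r^s mod p:
1242^2 = 1542564 ≡ 127
1242^4 ≡ 127^2 = 16129 ≡ 41
1242^8 ≡ 41^2 = 1681
1242^16 ≡ 1681^2 = 2825761 ≡ 306
1242^32 ≡ 306^2 = 93636 ≡ 1130
1242^64 ≡ 1130^2 = 1276900 ≡ 1926
1242^128 ≡ 1926^2 = 3709476 ≡ 1192
1242^256 ≡ 1192^2 = 1420864 ≡ 1098
1242^512 ≡ 1098^2 = 1205604 ≡ 1015
761 = 512 + 128 + 64 + 32 + 16 + 8 + 1, so 1242^761 ≡ 1015·1192·1926·1130·306·1681·1242 ≡ 669 (mod 2011)
761^2 = 579121 ≡ 1964
761^4 ≡ 1964^2 = 3857296 ≡ 198
761^8 ≡ 198^2 = 39204 ≡ 995
761^16 ≡ 995^2 = 990025 ≡ 613
761^32 ≡ 613^2 = 375769 ≡ 1723
761^64 ≡ 1723^2 = 2968729 ≡ 493
761^128 ≡ 493^2 = 243049 ≡ 1729
761^256 ≡ 1729^2 = 2989441 ≡ 1095
761^512 ≡ 1095^2 = 1199025 ≡ 469
701 = 512 + 128 + 32 + 16 + 8 + 4 + 1, so 761^701 ≡ 469·1729·1723·613·995·198·761 ≡ 470 (mod 2011)
669·470 = 314430 ≡ 714 (mod 2011)
1845 ≠ 714, so verification fails.

invalid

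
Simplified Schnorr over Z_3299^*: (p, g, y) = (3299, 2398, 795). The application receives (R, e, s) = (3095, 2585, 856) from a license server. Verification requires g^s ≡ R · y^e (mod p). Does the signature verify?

does not verify

g^s mod p:
2398^856 mod 3299 = 541
R · y^e mod p:
795^2585 mod 3299 = 1384
3095·1384 = 4283480 ≡ 1378 (mod 3299)
541 ≠ 1378; the check fails.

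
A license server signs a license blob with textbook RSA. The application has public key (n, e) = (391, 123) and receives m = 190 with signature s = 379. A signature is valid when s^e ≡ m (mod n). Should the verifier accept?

s^2 ≡ 379^2 = 143641 ≡ 144
s^4 ≡ 144^2 = 20736 ≡ 13
s^8 ≡ 13^2 = 169
s^16 ≡ 169^2 = 28561 ≡ 18
s^32 ≡ 18^2 = 324
s^64 ≡ 324^2 = 104976 ≡ 188
123 = 64 + 32 + 16 + 8 + 2 + 1, so s^123 ≡ 188·324·18·169·144·379 ≡ 385 (mod 391)
385 ≠ 190, so verification fails.

reject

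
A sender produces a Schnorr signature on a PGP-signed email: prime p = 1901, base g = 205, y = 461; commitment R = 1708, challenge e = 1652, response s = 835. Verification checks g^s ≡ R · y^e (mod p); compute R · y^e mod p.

461^2 = 212521 ≡ 1510
461^4 ≡ 1510^2 = 2280100 ≡ 801
461^8 ≡ 801^2 = 641601 ≡ 964
461^16 ≡ 964^2 = 929296 ≡ 1608
461^32 ≡ 1608^2 = 2585664 ≡ 304
461^64 ≡ 304^2 = 92416 ≡ 1168
461^128 ≡ 1168^2 = 1364224 ≡ 1207
461^256 ≡ 1207^2 = 1456849 ≡ 683
461^512 ≡ 683^2 = 466489 ≡ 744
461^1024 ≡ 744^2 = 553536 ≡ 345
1652 = 1024 + 512 + 64 + 32 + 16 + 4, so 461^1652 ≡ 345·744·1168·304·1608·801 ≡ 1304 (mod 1901)
R · y^e ≡ 1708·1304 = 2227232 ≡ 1161 (mod 1901)

1161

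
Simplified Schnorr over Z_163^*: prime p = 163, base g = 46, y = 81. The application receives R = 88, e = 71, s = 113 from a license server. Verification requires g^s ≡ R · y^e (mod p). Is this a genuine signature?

forged

g^s mod p:
46^2 = 2116 ≡ 160
46^4 ≡ 160^2 = 25600 ≡ 9
46^8 ≡ 9^2 = 81
46^16 ≡ 81^2 = 6561 ≡ 41
46^32 ≡ 41^2 = 1681 ≡ 51
46^64 ≡ 51^2 = 2601 ≡ 156
113 = 64 + 32 + 16 + 1, so 46^113 ≡ 156·51·41·46 ≡ 51 (mod 163)
R · y^e mod p:
81^2 = 6561 ≡ 41
81^4 ≡ 41^2 = 1681 ≡ 51
81^8 ≡ 51^2 = 2601 ≡ 156
81^16 ≡ 156^2 = 24336 ≡ 49
81^32 ≡ 49^2 = 2401 ≡ 119
81^64 ≡ 119^2 = 14161 ≡ 143
71 = 64 + 4 + 2 + 1, so 81^71 ≡ 143·51·41·81 ≡ 46 (mod 163)
88·46 = 4048 ≡ 136 (mod 163)
51 ≠ 136; the check fails.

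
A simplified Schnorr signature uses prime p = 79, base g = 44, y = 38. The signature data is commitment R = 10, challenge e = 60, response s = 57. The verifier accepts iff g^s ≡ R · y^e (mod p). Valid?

yes

g^s mod p:
44^2 = 1936 ≡ 40
44^4 ≡ 40^2 = 1600 ≡ 20
44^8 ≡ 20^2 = 400 ≡ 5
44^16 ≡ 5^2 = 25
44^32 ≡ 25^2 = 625 ≡ 72
57 = 32 + 16 + 8 + 1, so 44^57 ≡ 72·25·5·44 ≡ 52 (mod 79)
R · y^e mod p:
38^2 = 1444 ≡ 22
38^4 ≡ 22^2 = 484 ≡ 10
38^8 ≡ 10^2 = 100 ≡ 21
38^16 ≡ 21^2 = 441 ≡ 46
38^32 ≡ 46^2 = 2116 ≡ 62
60 = 32 + 16 + 8 + 4, so 38^60 ≡ 62·46·21·10 ≡ 21 (mod 79)
10·21 = 210 ≡ 52 (mod 79)
52 ≡ 52 (mod 79); signature holds.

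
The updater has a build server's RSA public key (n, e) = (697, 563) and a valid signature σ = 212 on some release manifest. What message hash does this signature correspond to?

σ^563 mod 697 = 138

138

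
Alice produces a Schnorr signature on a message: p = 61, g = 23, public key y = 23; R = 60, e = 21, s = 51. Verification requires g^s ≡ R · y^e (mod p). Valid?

yes

g^s mod p:
23^2 = 529 ≡ 41
23^4 ≡ 41^2 = 1681 ≡ 34
23^8 ≡ 34^2 = 1156 ≡ 58
23^16 ≡ 58^2 = 3364 ≡ 9
23^32 ≡ 9^2 = 81 ≡ 20
51 = 32 + 16 + 2 + 1, so 23^51 ≡ 20·9·41·23 ≡ 38 (mod 61)
R · y^e mod p:
23^2 = 529 ≡ 41
23^4 ≡ 41^2 = 1681 ≡ 34
23^8 ≡ 34^2 = 1156 ≡ 58
23^16 ≡ 58^2 = 3364 ≡ 9
21 = 16 + 4 + 1, so 23^21 ≡ 9·34·23 ≡ 23 (mod 61)
60·23 = 1380 ≡ 38 (mod 61)
38 ≡ 38 (mod 61); signature holds.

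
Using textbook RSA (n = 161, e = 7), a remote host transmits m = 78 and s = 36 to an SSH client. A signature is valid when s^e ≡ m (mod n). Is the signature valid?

valid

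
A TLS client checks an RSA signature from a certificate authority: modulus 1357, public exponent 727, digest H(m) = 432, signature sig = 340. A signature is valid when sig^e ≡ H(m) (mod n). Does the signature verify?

sig^2 ≡ 340^2 = 115600 ≡ 255
sig^4 ≡ 255^2 = 65025 ≡ 1246
sig^8 ≡ 1246^2 = 1552516 ≡ 108
sig^16 ≡ 108^2 = 11664 ≡ 808
sig^32 ≡ 808^2 = 652864 ≡ 147
sig^64 ≡ 147^2 = 21609 ≡ 1254
sig^128 ≡ 1254^2 = 1572516 ≡ 1110
sig^256 ≡ 1110^2 = 1232100 ≡ 1301
sig^512 ≡ 1301^2 = 1692601 ≡ 422
727 = 512 + 128 + 64 + 16 + 4 + 2 + 1, so sig^727 ≡ 422·1110·1254·808·1246·255·340 ≡ 432 (mod 1357)
sig^727 mod 1357 = 432 matches H(m).

verifies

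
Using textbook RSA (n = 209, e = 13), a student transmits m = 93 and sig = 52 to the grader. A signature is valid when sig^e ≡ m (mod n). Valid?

no

sig^2 ≡ 52^2 = 2704 ≡ 196
sig^4 ≡ 196^2 = 38416 ≡ 169
sig^8 ≡ 169^2 = 28561 ≡ 137
13 = 8 + 4 + 1, so sig^13 ≡ 137·169·52 ≡ 116 (mod 209)
The recovered value 116 does not match the digest 93.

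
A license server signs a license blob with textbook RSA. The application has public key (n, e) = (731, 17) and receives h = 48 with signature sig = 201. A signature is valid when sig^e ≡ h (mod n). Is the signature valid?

valid

sig^2 ≡ 201^2 = 40401 ≡ 196
sig^4 ≡ 196^2 = 38416 ≡ 404
sig^8 ≡ 404^2 = 163216 ≡ 203
sig^16 ≡ 203^2 = 41209 ≡ 273
17 = 16 + 1, so sig^17 ≡ 273·201 ≡ 48 (mod 731)
sig^17 mod 731 = 48 matches h.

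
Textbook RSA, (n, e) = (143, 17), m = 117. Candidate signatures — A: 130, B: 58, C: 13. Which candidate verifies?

Candidate A: Squares mod 143: 130^1≡130, 130^2≡26, 130^4≡104, 130^8≡91, 130^16≡130; 17 = 16 + 1, so 130^17 ≡ 130·130 ≡ 26 (mod 143)
Candidate B: Squares mod 143: 58^1≡58, 58^2≡75, 58^4≡48, 58^8≡16, 58^16≡113; 17 = 16 + 1, so 58^17 ≡ 113·58 ≡ 119 (mod 143)
Candidate C: Squares mod 143: 13^1≡13, 13^2≡26, 13^4≡104, 13^8≡91, 13^16≡130; 17 = 16 + 1, so 13^17 ≡ 130·13 ≡ 117 (mod 143)
  → matches m = 117

C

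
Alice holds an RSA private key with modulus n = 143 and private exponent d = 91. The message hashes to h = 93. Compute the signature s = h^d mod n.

115

Squares mod 143: h^1≡93, h^2≡69, h^4≡42, h^8≡48, h^16≡16, h^32≡113, h^64≡42
91 = 64 + 16 + 8 + 2 + 1, so h^91 ≡ 42·16·48·69·93 ≡ 115 (mod 143)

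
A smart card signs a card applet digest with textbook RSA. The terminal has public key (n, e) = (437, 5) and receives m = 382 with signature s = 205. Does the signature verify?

s^2 ≡ 205^2 = 42025 ≡ 73
s^4 ≡ 73^2 = 5329 ≡ 85
5 = 4 + 1, so s^5 ≡ 85·205 ≡ 382 (mod 437)
382 = m, so the signature checks out.

verifies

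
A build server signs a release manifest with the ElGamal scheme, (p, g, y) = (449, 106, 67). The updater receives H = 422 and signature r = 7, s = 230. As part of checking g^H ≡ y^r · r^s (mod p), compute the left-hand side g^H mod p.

161

106^2 = 11236 ≡ 11
106^4 ≡ 11^2 = 121
106^8 ≡ 121^2 = 14641 ≡ 273
106^16 ≡ 273^2 = 74529 ≡ 444
106^32 ≡ 444^2 = 197136 ≡ 25
106^64 ≡ 25^2 = 625 ≡ 176
106^128 ≡ 176^2 = 30976 ≡ 444
106^256 ≡ 444^2 = 197136 ≡ 25
422 = 256 + 128 + 32 + 4 + 2, so 106^422 ≡ 25·444·25·121·11 ≡ 161 (mod 449)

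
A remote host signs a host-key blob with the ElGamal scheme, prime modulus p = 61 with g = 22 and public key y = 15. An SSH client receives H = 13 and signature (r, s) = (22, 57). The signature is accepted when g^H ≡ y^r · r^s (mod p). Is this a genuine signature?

genuine

Left side g^H mod p:
22^2 = 484 ≡ 57
22^4 ≡ 57^2 = 3249 ≡ 16
22^8 ≡ 16^2 = 256 ≡ 12
13 = 8 + 4 + 1, so 22^13 ≡ 12·16·22 ≡ 15 (mod 61)
Right side y^r · r^s mod p:
15^2 = 225 ≡ 42
15^4 ≡ 42^2 = 1764 ≡ 56
15^8 ≡ 56^2 = 3136 ≡ 25
15^16 ≡ 25^2 = 625 ≡ 15
22 = 16 + 4 + 2, so 15^22 ≡ 15·56·42 ≡ 22 (mod 61)
22^2 = 484 ≡ 57
22^4 ≡ 57^2 = 3249 ≡ 16
22^8 ≡ 16^2 = 256 ≡ 12
22^16 ≡ 12^2 = 144 ≡ 22
22^32 ≡ 22^2 = 484 ≡ 57
57 = 32 + 16 + 8 + 1, so 22^57 ≡ 57·22·12·22 ≡ 9 (mod 61)
22·9 = 198 ≡ 15 (mod 61)
15 ≡ 15 (mod 61), so the signature is genuine.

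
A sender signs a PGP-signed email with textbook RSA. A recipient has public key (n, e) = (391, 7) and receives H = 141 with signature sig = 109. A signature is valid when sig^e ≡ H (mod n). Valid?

no

Squares mod 391: sig^1≡109, sig^2≡151, sig^4≡123
7 = 4 + 2 + 1, so sig^7 ≡ 123·151·109 ≡ 250 (mod 391)
The recovered value 250 does not match the digest 141.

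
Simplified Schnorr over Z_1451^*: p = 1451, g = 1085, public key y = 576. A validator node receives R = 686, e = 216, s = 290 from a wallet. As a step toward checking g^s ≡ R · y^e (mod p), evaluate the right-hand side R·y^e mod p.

576^2 = 331776 ≡ 948
576^4 ≡ 948^2 = 898704 ≡ 535
576^8 ≡ 535^2 = 286225 ≡ 378
576^16 ≡ 378^2 = 142884 ≡ 686
576^32 ≡ 686^2 = 470596 ≡ 472
576^64 ≡ 472^2 = 222784 ≡ 781
576^128 ≡ 781^2 = 609961 ≡ 541
216 = 128 + 64 + 16 + 8, so 576^216 ≡ 541·781·686·378 ≡ 1102 (mod 1451)
R · y^e ≡ 686·1102 = 755972 ≡ 1 (mod 1451)

1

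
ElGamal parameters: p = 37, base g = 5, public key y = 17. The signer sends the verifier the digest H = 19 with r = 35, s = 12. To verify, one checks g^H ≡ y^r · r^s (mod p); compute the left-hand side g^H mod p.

32

Squares mod 37: 5^1≡5, 5^2≡25, 5^4≡33, 5^8≡16, 5^16≡34
19 = 16 + 2 + 1, so 5^19 ≡ 34·25·5 ≡ 32 (mod 37)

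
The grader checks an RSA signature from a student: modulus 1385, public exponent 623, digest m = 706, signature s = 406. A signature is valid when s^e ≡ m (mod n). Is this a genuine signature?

s^2 ≡ 406^2 = 164836 ≡ 21
s^4 ≡ 21^2 = 441
s^8 ≡ 441^2 = 194481 ≡ 581
s^16 ≡ 581^2 = 337561 ≡ 1006
s^32 ≡ 1006^2 = 1012036 ≡ 986
s^64 ≡ 986^2 = 972196 ≡ 1311
s^128 ≡ 1311^2 = 1718721 ≡ 1321
s^256 ≡ 1321^2 = 1745041 ≡ 1326
s^512 ≡ 1326^2 = 1758276 ≡ 711
623 = 512 + 64 + 32 + 8 + 4 + 2 + 1, so s^623 ≡ 711·1311·986·581·441·21·406 ≡ 706 (mod 1385)
Since 706 equals the digest 706, verification succeeds.

genuine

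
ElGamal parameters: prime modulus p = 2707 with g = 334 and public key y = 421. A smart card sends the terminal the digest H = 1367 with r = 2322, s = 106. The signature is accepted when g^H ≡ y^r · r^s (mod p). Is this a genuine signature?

Left side g^H mod p:
334^2 = 111556 ≡ 569
334^4 ≡ 569^2 = 323761 ≡ 1628
334^8 ≡ 1628^2 = 2650384 ≡ 231
334^16 ≡ 231^2 = 53361 ≡ 1928
334^32 ≡ 1928^2 = 3717184 ≡ 473
334^64 ≡ 473^2 = 223729 ≡ 1755
334^128 ≡ 1755^2 = 3080025 ≡ 2166
334^256 ≡ 2166^2 = 4691556 ≡ 325
334^512 ≡ 325^2 = 105625 ≡ 52
334^1024 ≡ 52^2 = 2704
1367 = 1024 + 256 + 64 + 16 + 4 + 2 + 1, so 334^1367 ≡ 2704·325·1755·1928·1628·569·334 ≡ 244 (mod 2707)
Right side y^r · r^s mod p:
421^2 = 177241 ≡ 1286
421^4 ≡ 1286^2 = 1653796 ≡ 2526
421^8 ≡ 2526^2 = 6380676 ≡ 277
421^16 ≡ 277^2 = 76729 ≡ 933
421^32 ≡ 933^2 = 870489 ≡ 1542
421^64 ≡ 1542^2 = 2377764 ≡ 1018
421^128 ≡ 1018^2 = 1036324 ≡ 2250
421^256 ≡ 2250^2 = 5062500 ≡ 410
421^512 ≡ 410^2 = 168100 ≡ 266
421^1024 ≡ 266^2 = 70756 ≡ 374
421^2048 ≡ 374^2 = 139876 ≡ 1819
2322 = 2048 + 256 + 16 + 2, so 421^2322 ≡ 1819·410·933·1286 ≡ 558 (mod 2707)
2322^2 = 5391684 ≡ 2047
2322^4 ≡ 2047^2 = 4190209 ≡ 2480
2322^8 ≡ 2480^2 = 6150400 ≡ 96
2322^16 ≡ 96^2 = 9216 ≡ 1095
2322^32 ≡ 1095^2 = 1199025 ≡ 2531
2322^64 ≡ 2531^2 = 6405961 ≡ 1199
106 = 64 + 32 + 8 + 2, so 2322^106 ≡ 1199·2531·96·2047 ≡ 1272 (mod 2707)
558·1272 = 709776 ≡ 542 (mod 2707)
244 ≠ 542, so verification fails.

forged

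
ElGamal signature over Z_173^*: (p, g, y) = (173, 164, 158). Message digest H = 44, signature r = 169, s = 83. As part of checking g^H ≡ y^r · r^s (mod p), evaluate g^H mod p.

164^2 = 26896 ≡ 81
164^4 ≡ 81^2 = 6561 ≡ 160
164^8 ≡ 160^2 = 25600 ≡ 169
164^16 ≡ 169^2 = 28561 ≡ 16
164^32 ≡ 16^2 = 256 ≡ 83
44 = 32 + 8 + 4, so 164^44 ≡ 83·169·160 ≡ 164 (mod 173)

164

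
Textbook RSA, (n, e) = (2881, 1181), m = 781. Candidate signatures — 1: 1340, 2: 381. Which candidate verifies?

2

Candidate 1: 1340^2 = 1795600 ≡ 737; 1340^4 ≡ 737^2 = 543169 ≡ 1541; 1340^8 ≡ 1541^2 = 2374681 ≡ 737; 1340^16 ≡ 737^2 = 543169 ≡ 1541; 1340^32 ≡ 1541^2 = 2374681 ≡ 737; 1340^64 ≡ 737^2 = 543169 ≡ 1541; 1340^128 ≡ 1541^2 = 2374681 ≡ 737; 1340^256 ≡ 737^2 = 543169 ≡ 1541; 1340^512 ≡ 1541^2 = 2374681 ≡ 737; 1340^1024 ≡ 737^2 = 543169 ≡ 1541; 1181 = 1024 + 128 + 16 + 8 + 4 + 1, so 1340^1181 ≡ 1541·737·1541·737·1541·1340 ≡ 2144 (mod 2881)
Candidate 2: 381^2 = 145161 ≡ 1111; 381^4 ≡ 1111^2 = 1234321 ≡ 1253; 381^8 ≡ 1253^2 = 1570009 ≡ 2745; 381^16 ≡ 2745^2 = 7535025 ≡ 1210; 381^32 ≡ 1210^2 = 1464100 ≡ 552; 381^64 ≡ 552^2 = 304704 ≡ 2199; 381^128 ≡ 2199^2 = 4835601 ≡ 1283; 381^256 ≡ 1283^2 = 1646089 ≡ 1038; 381^512 ≡ 1038^2 = 1077444 ≡ 2831; 381^1024 ≡ 2831^2 = 8014561 ≡ 2500; 1181 = 1024 + 128 + 16 + 8 + 4 + 1, so 381^1181 ≡ 2500·1283·1210·2745·1253·381 ≡ 781 (mod 2881)
  → matches m = 781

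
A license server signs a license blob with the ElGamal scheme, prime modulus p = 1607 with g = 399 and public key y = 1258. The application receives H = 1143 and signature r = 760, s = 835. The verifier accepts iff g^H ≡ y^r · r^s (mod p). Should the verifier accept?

accept

Left side g^H mod p:
Squares mod 1607: 399^1≡399, 399^2≡108, 399^4≡415, 399^8≡276, 399^16≡647, 399^32≡789, 399^64≡612, 399^128≡113, 399^256≡1520, 399^512≡1141, 399^1024≡211
1143 = 1024 + 64 + 32 + 16 + 4 + 2 + 1, so 399^1143 ≡ 211·612·789·647·415·108·399 ≡ 1565 (mod 1607)
Right side y^r · r^s mod p:
Squares mod 1607: 1258^1≡1258, 1258^2≡1276, 1258^4≡285, 1258^8≡875, 1258^16≡693, 1258^32≡1363, 1258^64≡77, 1258^128≡1108, 1258^256≡1523, 1258^512≡628
760 = 512 + 128 + 64 + 32 + 16 + 8, so 1258^760 ≡ 628·1108·77·1363·693·875 ≡ 1521 (mod 1607)
Squares mod 1607: 760^1≡760, 760^2≡687, 760^4≡1118, 760^8≡1285, 760^16≡836, 760^32≡1458, 760^64≡1310, 760^128≡1431, 760^256≡443, 760^512≡195
835 = 512 + 256 + 64 + 2 + 1, so 760^835 ≡ 195·443·1310·687·760 ≡ 1458 (mod 1607)
1521·1458 = 2217618 ≡ 1565 (mod 1607)
1565 ≡ 1565 (mod 1607), so the signature is genuine.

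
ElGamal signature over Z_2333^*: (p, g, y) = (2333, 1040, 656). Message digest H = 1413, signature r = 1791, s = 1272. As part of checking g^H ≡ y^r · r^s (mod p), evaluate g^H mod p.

1040^2 = 1081600 ≡ 1421
1040^4 ≡ 1421^2 = 2019241 ≡ 1196
1040^8 ≡ 1196^2 = 1430416 ≡ 287
1040^16 ≡ 287^2 = 82369 ≡ 714
1040^32 ≡ 714^2 = 509796 ≡ 1202
1040^64 ≡ 1202^2 = 1444804 ≡ 677
1040^128 ≡ 677^2 = 458329 ≡ 1061
1040^256 ≡ 1061^2 = 1125721 ≡ 1215
1040^512 ≡ 1215^2 = 1476225 ≡ 1769
1040^1024 ≡ 1769^2 = 3129361 ≡ 808
1413 = 1024 + 256 + 128 + 4 + 1, so 1040^1413 ≡ 808·1215·1061·1196·1040 ≡ 429 (mod 2333)

429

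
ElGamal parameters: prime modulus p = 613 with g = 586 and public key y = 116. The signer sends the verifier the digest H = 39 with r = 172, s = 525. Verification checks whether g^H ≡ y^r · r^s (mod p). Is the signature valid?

Left side g^H mod p:
586^39 mod 613 = 197
Right side y^r · r^s mod p:
116^172 mod 613 = 583
172^525 mod 613 = 548
583·548 = 319484 ≡ 111 (mod 613)
197 ≠ 111, so verification fails.

invalid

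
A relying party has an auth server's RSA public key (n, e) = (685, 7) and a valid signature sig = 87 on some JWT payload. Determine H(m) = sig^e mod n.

613

sig^7 mod 685 = 613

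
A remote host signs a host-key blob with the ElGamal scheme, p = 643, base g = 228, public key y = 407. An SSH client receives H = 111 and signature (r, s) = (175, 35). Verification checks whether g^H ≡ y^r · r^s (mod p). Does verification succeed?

Left side g^H mod p:
Squares mod 643: 228^1≡228, 228^2≡544, 228^4≡156, 228^8≡545, 228^16≡602, 228^32≡395, 228^64≡419
111 = 64 + 32 + 8 + 4 + 2 + 1, so 228^111 ≡ 419·395·545·156·544·228 ≡ 524 (mod 643)
Right side y^r · r^s mod p:
Squares mod 643: 407^1≡407, 407^2≡398, 407^4≡226, 407^8≡279, 407^16≡38, 407^32≡158, 407^64≡530, 407^128≡552
175 = 128 + 32 + 8 + 4 + 2 + 1, so 407^175 ≡ 552·158·279·226·398·407 ≡ 397 (mod 643)
Squares mod 643: 175^1≡175, 175^2≡404, 175^4≡537, 175^8≡305, 175^16≡433, 175^32≡376
35 = 32 + 2 + 1, so 175^35 ≡ 376·404·175 ≡ 294 (mod 643)
397·294 = 116718 ≡ 335 (mod 643)
524 ≠ 335, so verification fails.

fails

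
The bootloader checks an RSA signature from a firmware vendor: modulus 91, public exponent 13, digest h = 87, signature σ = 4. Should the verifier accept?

Squares mod 91: σ^1≡4, σ^2≡16, σ^4≡74, σ^8≡16
13 = 8 + 4 + 1, so σ^13 ≡ 16·74·4 ≡ 4 (mod 91)
4 ≠ 87, so verification fails.

reject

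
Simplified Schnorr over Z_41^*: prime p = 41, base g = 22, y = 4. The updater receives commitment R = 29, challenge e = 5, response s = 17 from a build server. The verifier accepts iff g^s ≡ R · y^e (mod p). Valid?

g^s mod p:
Squares mod 41: 22^1≡22, 22^2≡33, 22^4≡23, 22^8≡37, 22^16≡16
17 = 16 + 1, so 22^17 ≡ 16·22 ≡ 24 (mod 41)
R · y^e mod p:
Squares mod 41: 4^1≡4, 4^2≡16, 4^4≡10
5 = 4 + 1, so 4^5 ≡ 10·4 ≡ 40 (mod 41)
29·40 = 1160 ≡ 12 (mod 41)
24 ≠ 12; the check fails.

no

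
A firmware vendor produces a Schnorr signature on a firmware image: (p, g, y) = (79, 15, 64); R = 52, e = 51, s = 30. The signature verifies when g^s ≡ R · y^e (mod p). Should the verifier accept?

accept

g^s mod p:
Squares mod 79: 15^1≡15, 15^2≡67, 15^4≡65, 15^8≡38, 15^16≡22
30 = 16 + 8 + 4 + 2, so 15^30 ≡ 22·38·65·67 ≡ 65 (mod 79)
R · y^e mod p:
Squares mod 79: 64^1≡64, 64^2≡67, 64^4≡65, 64^8≡38, 64^16≡22, 64^32≡10
51 = 32 + 16 + 2 + 1, so 64^51 ≡ 10·22·67·64 ≡ 21 (mod 79)
52·21 = 1092 ≡ 65 (mod 79)
65 ≡ 65 (mod 79); signature holds.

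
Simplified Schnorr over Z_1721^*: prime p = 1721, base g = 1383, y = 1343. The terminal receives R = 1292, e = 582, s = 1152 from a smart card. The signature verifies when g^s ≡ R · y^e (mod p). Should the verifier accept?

accept

g^s mod p:
1383^2 = 1912689 ≡ 658
1383^4 ≡ 658^2 = 432964 ≡ 993
1383^8 ≡ 993^2 = 986049 ≡ 1637
1383^16 ≡ 1637^2 = 2679769 ≡ 172
1383^32 ≡ 172^2 = 29584 ≡ 327
1383^64 ≡ 327^2 = 106929 ≡ 227
1383^128 ≡ 227^2 = 51529 ≡ 1620
1383^256 ≡ 1620^2 = 2624400 ≡ 1596
1383^512 ≡ 1596^2 = 2547216 ≡ 136
1383^1024 ≡ 136^2 = 18496 ≡ 1286
1152 = 1024 + 128, so 1383^1152 ≡ 1286·1620 ≡ 910 (mod 1721)
R · y^e mod p:
1343^2 = 1803649 ≡ 41
1343^4 ≡ 41^2 = 1681
1343^8 ≡ 1681^2 = 2825761 ≡ 1600
1343^16 ≡ 1600^2 = 2560000 ≡ 873
1343^32 ≡ 873^2 = 762129 ≡ 1447
1343^64 ≡ 1447^2 = 2093809 ≡ 1073
1343^128 ≡ 1073^2 = 1151329 ≡ 1701
1343^256 ≡ 1701^2 = 2893401 ≡ 400
1343^512 ≡ 400^2 = 160000 ≡ 1668
582 = 512 + 64 + 4 + 2, so 1343^582 ≡ 1668·1073·1681·41 ≡ 728 (mod 1721)
1292·728 = 940576 ≡ 910 (mod 1721)
910 ≡ 910 (mod 1721); signature holds.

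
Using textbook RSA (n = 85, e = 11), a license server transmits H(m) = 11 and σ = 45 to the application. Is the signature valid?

invalid

Squares mod 85: σ^1≡45, σ^2≡70, σ^4≡55, σ^8≡50
11 = 8 + 2 + 1, so σ^11 ≡ 50·70·45 ≡ 80 (mod 85)
The recovered value 80 does not match the digest 11.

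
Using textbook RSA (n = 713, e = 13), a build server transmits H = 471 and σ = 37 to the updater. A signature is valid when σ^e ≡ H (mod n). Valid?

σ^2 ≡ 37^2 = 1369 ≡ 656
σ^4 ≡ 656^2 = 430336 ≡ 397
σ^8 ≡ 397^2 = 157609 ≡ 36
13 = 8 + 4 + 1, so σ^13 ≡ 36·397·37 ≡ 471 (mod 713)
σ^13 mod 713 = 471 matches H.

yes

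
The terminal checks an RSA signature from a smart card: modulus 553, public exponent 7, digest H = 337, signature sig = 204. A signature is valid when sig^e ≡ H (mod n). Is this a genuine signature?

genuine

sig^2 ≡ 204^2 = 41616 ≡ 141
sig^4 ≡ 141^2 = 19881 ≡ 526
7 = 4 + 2 + 1, so sig^7 ≡ 526·141·204 ≡ 337 (mod 553)
Since 337 equals the digest 337, verification succeeds.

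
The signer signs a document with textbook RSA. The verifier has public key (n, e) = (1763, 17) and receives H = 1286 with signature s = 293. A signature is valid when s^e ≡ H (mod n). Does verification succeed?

s^2 ≡ 293^2 = 85849 ≡ 1225
s^4 ≡ 1225^2 = 1500625 ≡ 312
s^8 ≡ 312^2 = 97344 ≡ 379
s^16 ≡ 379^2 = 143641 ≡ 838
17 = 16 + 1, so s^17 ≡ 838·293 ≡ 477 (mod 1763)
The recovered value 477 does not match the digest 1286.

fails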